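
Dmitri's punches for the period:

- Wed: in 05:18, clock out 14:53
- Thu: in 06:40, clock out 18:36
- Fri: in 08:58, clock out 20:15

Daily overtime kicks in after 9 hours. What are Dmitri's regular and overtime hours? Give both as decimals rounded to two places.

Wed: 05:18–14:53 = 9 h 35 min
Thu: 06:40–18:36 = 11 h 56 min
Fri: 08:58–20:15 = 11 h 17 min
Wed reg 9 h 0 min / OT 0 h 35 min; Thu reg 9 h 0 min / OT 2 h 56 min; Fri reg 9 h 0 min / OT 2 h 17 min.
Totals: regular 27 h 0 min, overtime 5 h 48 min.

Regular 27.00 hours, overtime 5.80 hours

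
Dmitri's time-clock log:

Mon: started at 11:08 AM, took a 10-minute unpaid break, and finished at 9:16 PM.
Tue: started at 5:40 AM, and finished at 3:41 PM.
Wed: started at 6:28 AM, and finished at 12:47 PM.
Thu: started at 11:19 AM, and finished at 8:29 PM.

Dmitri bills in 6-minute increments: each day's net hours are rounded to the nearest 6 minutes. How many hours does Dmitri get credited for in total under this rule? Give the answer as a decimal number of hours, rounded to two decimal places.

35.50 hours

Mon: 11:08 AM–9:16 PM = 10 h 8 min − 10 min = 9 h 58 min → rounds to 10 h 0 min
Tue: 5:40 AM–3:41 PM = 10 h 1 min → rounds to 10 h 0 min
Wed: 6:28 AM–12:47 PM = 6 h 19 min → rounds to 6 h 18 min
Thu: 11:19 AM–8:29 PM = 9 h 10 min → rounds to 9 h 12 min
Total credited: 35 h 30 min.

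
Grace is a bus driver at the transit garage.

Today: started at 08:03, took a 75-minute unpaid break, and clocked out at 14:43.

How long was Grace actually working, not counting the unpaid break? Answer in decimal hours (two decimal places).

5.42 hours

Today: 08:03–14:43 = 6 h 40 min; less 75 min break → 5 h 25 min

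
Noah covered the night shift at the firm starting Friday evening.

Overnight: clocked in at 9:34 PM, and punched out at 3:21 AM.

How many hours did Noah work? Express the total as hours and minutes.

5 h 47 min

Overnight: 9:34 PM → midnight = 2 h 26 min; midnight → 3:21 AM = 3 h 21 min; span 5 h 47 min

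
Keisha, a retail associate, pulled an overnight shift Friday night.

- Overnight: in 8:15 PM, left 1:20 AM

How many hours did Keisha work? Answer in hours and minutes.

5 h 5 min

Overnight: 8:15 PM → midnight = 3 h 45 min; midnight → 1:20 AM = 1 h 20 min; span 5 h 5 min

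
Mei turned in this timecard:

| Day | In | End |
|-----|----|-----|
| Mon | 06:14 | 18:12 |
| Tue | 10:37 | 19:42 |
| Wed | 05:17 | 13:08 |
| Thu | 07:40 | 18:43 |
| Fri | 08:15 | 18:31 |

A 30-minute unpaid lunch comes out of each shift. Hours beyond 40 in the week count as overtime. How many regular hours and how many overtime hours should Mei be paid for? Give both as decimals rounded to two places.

Mon: 06:14–18:12 = 11 h 58 min; less 30 min break → 11 h 28 min
Tue: 10:37–19:42 = 9 h 5 min; less 30 min break → 8 h 35 min
Wed: 05:17–13:08 = 7 h 51 min; less 30 min break → 7 h 21 min
Thu: 07:40–18:43 = 11 h 3 min; less 30 min break → 10 h 33 min
Fri: 08:15–18:31 = 10 h 16 min; less 30 min break → 9 h 46 min
Total worked: 47 h 43 min = 47.72 h.
Threshold 40 h → overtime 7 h 43 min, regular 40 h 0 min.

Regular 40.00 hours, overtime 7.72 hours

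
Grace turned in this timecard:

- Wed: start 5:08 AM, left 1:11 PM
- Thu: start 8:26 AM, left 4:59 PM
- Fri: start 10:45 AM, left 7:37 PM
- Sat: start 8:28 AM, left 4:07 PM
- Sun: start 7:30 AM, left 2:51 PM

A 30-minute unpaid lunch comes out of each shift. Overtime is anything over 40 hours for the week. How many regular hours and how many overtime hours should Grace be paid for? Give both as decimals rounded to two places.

Wed: 5:08 AM–1:11 PM = 8 h 3 min; less 30 min break → 7 h 33 min
Thu: 8:26 AM–4:59 PM = 8 h 33 min; less 30 min break → 8 h 3 min
Fri: 10:45 AM–7:37 PM = 8 h 52 min; less 30 min break → 8 h 22 min
Sat: 8:28 AM–4:07 PM = 7 h 39 min; less 30 min break → 7 h 9 min
Sun: 7:30 AM–2:51 PM = 7 h 21 min; less 30 min break → 6 h 51 min
Total worked: 37 h 58 min = 37.97 h.
Threshold 40 h → overtime 0 h 0 min, regular 37 h 58 min.

Regular 37.97 hours, overtime 0.00 hours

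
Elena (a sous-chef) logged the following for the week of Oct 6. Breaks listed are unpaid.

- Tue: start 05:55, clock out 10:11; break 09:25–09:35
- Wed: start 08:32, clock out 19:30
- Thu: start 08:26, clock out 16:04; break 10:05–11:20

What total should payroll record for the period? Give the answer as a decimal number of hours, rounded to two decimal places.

21.45 hours

Tue: 05:55–10:11 = 4 h 16 min; less 10 min break → 4 h 6 min
Wed: 08:32–19:30 = 10 h 58 min
Thu: 08:26–16:04 = 7 h 38 min; less 75 min break → 6 h 23 min
Total: 4 h 6 min + 10 h 58 min + 6 h 23 min = 21 h 27 min.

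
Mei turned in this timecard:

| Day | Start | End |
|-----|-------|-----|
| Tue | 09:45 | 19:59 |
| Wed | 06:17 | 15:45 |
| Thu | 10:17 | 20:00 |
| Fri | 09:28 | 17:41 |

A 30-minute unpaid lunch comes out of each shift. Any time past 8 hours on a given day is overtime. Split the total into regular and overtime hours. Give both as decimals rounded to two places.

Tue: 09:45–19:59 = 10 h 14 min; less 30 min break → 9 h 44 min
Wed: 06:17–15:45 = 9 h 28 min; less 30 min break → 8 h 58 min
Thu: 10:17–20:00 = 9 h 43 min; less 30 min break → 9 h 13 min
Fri: 09:28–17:41 = 8 h 13 min; less 30 min break → 7 h 43 min
Tue reg 8 h 0 min / OT 1 h 44 min; Wed reg 8 h 0 min / OT 0 h 58 min; Thu reg 8 h 0 min / OT 1 h 13 min; Fri reg 7 h 43 min / OT 0 h 0 min.
Totals: regular 31 h 43 min, overtime 3 h 55 min.

Regular 31.72 hours, overtime 3.92 hours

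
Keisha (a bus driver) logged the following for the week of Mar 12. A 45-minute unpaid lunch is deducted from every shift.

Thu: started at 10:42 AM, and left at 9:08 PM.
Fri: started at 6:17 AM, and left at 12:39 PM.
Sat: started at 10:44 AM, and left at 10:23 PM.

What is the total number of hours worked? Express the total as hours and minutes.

Thu: 10:42 AM–9:08 PM = 10 h 26 min; less 45 min break → 9 h 41 min
Fri: 6:17 AM–12:39 PM = 6 h 22 min; less 45 min break → 5 h 37 min
Sat: 10:44 AM–10:23 PM = 11 h 39 min; less 45 min break → 10 h 54 min
Total: 9 h 41 min + 5 h 37 min + 10 h 54 min = 26 h 12 min.

26 h 12 min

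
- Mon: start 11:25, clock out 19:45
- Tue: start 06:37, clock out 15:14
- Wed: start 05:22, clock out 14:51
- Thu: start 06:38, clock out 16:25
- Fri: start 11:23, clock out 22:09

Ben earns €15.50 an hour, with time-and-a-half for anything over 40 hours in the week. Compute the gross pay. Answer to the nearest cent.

€782.36

Mon: 11:25–19:45 = 8 h 20 min
Tue: 06:37–15:14 = 8 h 37 min
Wed: 05:22–14:51 = 9 h 29 min
Thu: 06:38–16:25 = 9 h 47 min
Fri: 11:23–22:09 = 10 h 46 min
Total worked: 46 h 59 min = 2819 min.
Regular 40 h 0 min = 2400 min at €15.50/h; overtime 6 h 59 min = 419 min at €23.25/h.
Pay = (2400 × €15.50 + 419 × €23.25) ÷ 60 = €782.36.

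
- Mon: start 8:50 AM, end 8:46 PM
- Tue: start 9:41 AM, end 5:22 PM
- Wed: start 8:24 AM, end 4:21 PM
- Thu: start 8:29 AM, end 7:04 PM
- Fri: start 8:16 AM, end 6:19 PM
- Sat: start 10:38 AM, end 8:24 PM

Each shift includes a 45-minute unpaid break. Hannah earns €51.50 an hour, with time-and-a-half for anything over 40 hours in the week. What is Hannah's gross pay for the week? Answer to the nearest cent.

€3100.30

Mon: 8:50 AM–8:46 PM = 11 h 56 min; less 45 min break → 11 h 11 min
Tue: 9:41 AM–5:22 PM = 7 h 41 min; less 45 min break → 6 h 56 min
Wed: 8:24 AM–4:21 PM = 7 h 57 min; less 45 min break → 7 h 12 min
Thu: 8:29 AM–7:04 PM = 10 h 35 min; less 45 min break → 9 h 50 min
Fri: 8:16 AM–6:19 PM = 10 h 3 min; less 45 min break → 9 h 18 min
Sat: 10:38 AM–8:24 PM = 9 h 46 min; less 45 min break → 9 h 1 min
Total worked: 53 h 28 min = 3208 min.
Regular 40 h 0 min = 2400 min at €51.50/h; overtime 13 h 28 min = 808 min at €77.25/h.
Pay = (2400 × €51.50 + 808 × €77.25) ÷ 60 = €3100.30.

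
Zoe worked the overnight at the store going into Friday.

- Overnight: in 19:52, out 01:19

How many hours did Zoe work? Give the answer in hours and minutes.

5 h 27 min

Overnight: 19:52 → midnight = 4 h 8 min; midnight → 01:19 = 1 h 19 min; span 5 h 27 min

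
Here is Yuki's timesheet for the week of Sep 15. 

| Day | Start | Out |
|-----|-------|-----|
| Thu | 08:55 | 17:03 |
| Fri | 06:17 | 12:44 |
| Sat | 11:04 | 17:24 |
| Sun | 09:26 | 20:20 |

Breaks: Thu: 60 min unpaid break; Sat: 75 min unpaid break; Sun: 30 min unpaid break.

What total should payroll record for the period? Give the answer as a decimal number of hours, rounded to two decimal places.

Thu: 08:55–17:03 = 8 h 8 min; less 60 min break → 7 h 8 min
Fri: 06:17–12:44 = 6 h 27 min
Sat: 11:04–17:24 = 6 h 20 min; less 75 min break → 5 h 5 min
Sun: 09:26–20:20 = 10 h 54 min; less 30 min break → 10 h 24 min
Total: 7 h 8 min + 6 h 27 min + 5 h 5 min + 10 h 24 min = 29 h 4 min.

29.07 hours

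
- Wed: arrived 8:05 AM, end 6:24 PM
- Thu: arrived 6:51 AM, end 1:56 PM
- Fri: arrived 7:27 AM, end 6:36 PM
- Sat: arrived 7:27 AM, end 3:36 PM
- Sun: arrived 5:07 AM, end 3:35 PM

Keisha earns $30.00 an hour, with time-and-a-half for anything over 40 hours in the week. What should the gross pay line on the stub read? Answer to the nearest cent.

$1522.50

Wed: 8:05 AM–6:24 PM = 10 h 19 min
Thu: 6:51 AM–1:56 PM = 7 h 5 min
Fri: 7:27 AM–6:36 PM = 11 h 9 min
Sat: 7:27 AM–3:36 PM = 8 h 9 min
Sun: 5:07 AM–3:35 PM = 10 h 28 min
Total worked: 47 h 10 min = 2830 min.
Regular 40 h 0 min = 2400 min at $30.00/h; overtime 7 h 10 min = 430 min at $45.00/h.
Pay = (2400 × $30.00 + 430 × $45.00) ÷ 60 = $1522.50.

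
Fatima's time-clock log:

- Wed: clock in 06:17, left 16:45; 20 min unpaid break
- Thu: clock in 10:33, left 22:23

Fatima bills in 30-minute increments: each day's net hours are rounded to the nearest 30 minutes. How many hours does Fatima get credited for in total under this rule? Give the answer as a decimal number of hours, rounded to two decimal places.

22.00 hours

Wed: 06:17–16:45 = 10 h 28 min − 20 min = 10 h 8 min → rounds to 10 h 0 min
Thu: 10:33–22:23 = 11 h 50 min → rounds to 12 h 0 min
Total credited: 22 h 0 min.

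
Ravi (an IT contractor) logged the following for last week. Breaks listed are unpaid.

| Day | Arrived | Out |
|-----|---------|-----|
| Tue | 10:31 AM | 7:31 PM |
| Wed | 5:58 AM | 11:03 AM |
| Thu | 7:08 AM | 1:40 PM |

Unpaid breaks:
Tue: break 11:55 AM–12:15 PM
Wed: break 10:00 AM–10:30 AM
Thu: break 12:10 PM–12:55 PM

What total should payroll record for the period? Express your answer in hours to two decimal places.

19.03 hours

Tue: 10:31 AM–7:31 PM = 9 h 0 min; less 20 min break → 8 h 40 min
Wed: 5:58 AM–11:03 AM = 5 h 5 min; less 30 min break → 4 h 35 min
Thu: 7:08 AM–1:40 PM = 6 h 32 min; less 45 min break → 5 h 47 min
Total: 8 h 40 min + 4 h 35 min + 5 h 47 min = 19 h 2 min.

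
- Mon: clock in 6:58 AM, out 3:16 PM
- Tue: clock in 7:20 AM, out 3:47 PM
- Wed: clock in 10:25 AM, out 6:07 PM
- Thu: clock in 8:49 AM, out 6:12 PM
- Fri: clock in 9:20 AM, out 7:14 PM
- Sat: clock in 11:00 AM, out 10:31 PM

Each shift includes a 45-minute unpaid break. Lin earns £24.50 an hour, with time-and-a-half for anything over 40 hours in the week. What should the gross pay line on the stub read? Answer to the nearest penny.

£1375.06

Mon: 6:58 AM–3:16 PM = 8 h 18 min; less 45 min break → 7 h 33 min
Tue: 7:20 AM–3:47 PM = 8 h 27 min; less 45 min break → 7 h 42 min
Wed: 10:25 AM–6:07 PM = 7 h 42 min; less 45 min break → 6 h 57 min
Thu: 8:49 AM–6:12 PM = 9 h 23 min; less 45 min break → 8 h 38 min
Fri: 9:20 AM–7:14 PM = 9 h 54 min; less 45 min break → 9 h 9 min
Sat: 11:00 AM–10:31 PM = 11 h 31 min; less 45 min break → 10 h 46 min
Total worked: 50 h 45 min = 3045 min.
Regular 40 h 0 min = 2400 min at £24.50/h; overtime 10 h 45 min = 645 min at £36.75/h.
Pay = (2400 × £24.50 + 645 × £36.75) ÷ 60 = £1375.06.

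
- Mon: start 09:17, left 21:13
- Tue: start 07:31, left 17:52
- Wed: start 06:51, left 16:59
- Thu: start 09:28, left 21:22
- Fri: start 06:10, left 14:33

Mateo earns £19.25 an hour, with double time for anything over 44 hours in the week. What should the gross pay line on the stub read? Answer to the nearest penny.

£1181.95

Mon: 09:17–21:13 = 11 h 56 min
Tue: 07:31–17:52 = 10 h 21 min
Wed: 06:51–16:59 = 10 h 8 min
Thu: 09:28–21:22 = 11 h 54 min
Fri: 06:10–14:33 = 8 h 23 min
Total worked: 52 h 42 min = 3162 min.
Regular 44 h 0 min = 2640 min at £19.25/h; overtime 8 h 42 min = 522 min at £38.50/h.
Pay = (2640 × £19.25 + 522 × £38.50) ÷ 60 = £1181.95.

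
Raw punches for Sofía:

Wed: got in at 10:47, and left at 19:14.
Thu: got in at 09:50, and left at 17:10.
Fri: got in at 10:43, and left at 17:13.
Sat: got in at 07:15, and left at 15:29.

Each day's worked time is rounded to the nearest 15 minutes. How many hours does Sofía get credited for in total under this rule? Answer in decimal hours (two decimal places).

30.50 hours

Wed: 10:47–19:14 = 8 h 27 min → rounds to 8 h 30 min
Thu: 09:50–17:10 = 7 h 20 min → rounds to 7 h 15 min
Fri: 10:43–17:13 = 6 h 30 min → rounds to 6 h 30 min
Sat: 07:15–15:29 = 8 h 14 min → rounds to 8 h 15 min
Total credited: 30 h 30 min.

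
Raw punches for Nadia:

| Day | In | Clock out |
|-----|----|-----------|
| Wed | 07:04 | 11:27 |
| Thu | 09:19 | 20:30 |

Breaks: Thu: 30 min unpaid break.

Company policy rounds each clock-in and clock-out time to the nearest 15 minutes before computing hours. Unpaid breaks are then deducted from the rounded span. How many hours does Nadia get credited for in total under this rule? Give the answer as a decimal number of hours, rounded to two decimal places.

Wed: in 07:04→07:00, out 11:27→11:30; 4 h 30 min
Thu: in 09:19→09:15, out 20:30→20:30; 11 h 15 min − 30 min = 10 h 45 min
Total credited: 15 h 15 min.

15.25 hours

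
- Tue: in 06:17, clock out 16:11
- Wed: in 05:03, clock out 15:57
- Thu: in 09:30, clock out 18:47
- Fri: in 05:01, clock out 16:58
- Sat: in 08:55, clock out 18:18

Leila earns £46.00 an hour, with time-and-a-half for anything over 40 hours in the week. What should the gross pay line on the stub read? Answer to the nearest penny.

£2627.75

Tue: 06:17–16:11 = 9 h 54 min
Wed: 05:03–15:57 = 10 h 54 min
Thu: 09:30–18:47 = 9 h 17 min
Fri: 05:01–16:58 = 11 h 57 min
Sat: 08:55–18:18 = 9 h 23 min
Total worked: 51 h 25 min = 3085 min.
Regular 40 h 0 min = 2400 min at £46.00/h; overtime 11 h 25 min = 685 min at £69.00/h.
Pay = (2400 × £46.00 + 685 × £69.00) ÷ 60 = £2627.75.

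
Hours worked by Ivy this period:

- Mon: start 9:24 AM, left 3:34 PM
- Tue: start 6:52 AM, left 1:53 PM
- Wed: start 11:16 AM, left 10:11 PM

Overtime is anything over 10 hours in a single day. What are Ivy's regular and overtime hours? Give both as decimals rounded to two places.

Mon: 9:24 AM–3:34 PM = 6 h 10 min
Tue: 6:52 AM–1:53 PM = 7 h 1 min
Wed: 11:16 AM–10:11 PM = 10 h 55 min
Mon reg 6 h 10 min / OT 0 h 0 min; Tue reg 7 h 1 min / OT 0 h 0 min; Wed reg 10 h 0 min / OT 0 h 55 min.
Totals: regular 23 h 11 min, overtime 0 h 55 min.

Regular 23.18 hours, overtime 0.92 hours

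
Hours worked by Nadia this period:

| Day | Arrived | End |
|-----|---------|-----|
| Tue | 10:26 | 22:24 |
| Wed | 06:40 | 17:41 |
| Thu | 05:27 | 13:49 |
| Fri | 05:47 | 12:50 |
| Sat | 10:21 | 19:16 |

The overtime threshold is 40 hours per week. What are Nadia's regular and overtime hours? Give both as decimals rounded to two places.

Regular 40.00 hours, overtime 7.32 hours

Tue: 10:26–22:24 = 11 h 58 min
Wed: 06:40–17:41 = 11 h 1 min
Thu: 05:27–13:49 = 8 h 22 min
Fri: 05:47–12:50 = 7 h 3 min
Sat: 10:21–19:16 = 8 h 55 min
Total worked: 47 h 19 min = 47.32 h.
Threshold 40 h → overtime 7 h 19 min, regular 40 h 0 min.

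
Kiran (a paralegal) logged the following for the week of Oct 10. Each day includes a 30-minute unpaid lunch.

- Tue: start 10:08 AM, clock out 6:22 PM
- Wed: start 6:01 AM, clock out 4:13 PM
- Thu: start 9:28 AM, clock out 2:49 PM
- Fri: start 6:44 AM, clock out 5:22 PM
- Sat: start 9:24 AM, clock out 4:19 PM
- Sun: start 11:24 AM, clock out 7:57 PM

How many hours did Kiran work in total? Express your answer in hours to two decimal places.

46.88 hours

Tue: 10:08 AM–6:22 PM = 8 h 14 min; less 30 min break → 7 h 44 min
Wed: 6:01 AM–4:13 PM = 10 h 12 min; less 30 min break → 9 h 42 min
Thu: 9:28 AM–2:49 PM = 5 h 21 min; less 30 min break → 4 h 51 min
Fri: 6:44 AM–5:22 PM = 10 h 38 min; less 30 min break → 10 h 8 min
Sat: 9:24 AM–4:19 PM = 6 h 55 min; less 30 min break → 6 h 25 min
Sun: 11:24 AM–7:57 PM = 8 h 33 min; less 30 min break → 8 h 3 min
Total: 7 h 44 min + 9 h 42 min + 4 h 51 min + 10 h 8 min + 6 h 25 min + 8 h 3 min = 46 h 53 min.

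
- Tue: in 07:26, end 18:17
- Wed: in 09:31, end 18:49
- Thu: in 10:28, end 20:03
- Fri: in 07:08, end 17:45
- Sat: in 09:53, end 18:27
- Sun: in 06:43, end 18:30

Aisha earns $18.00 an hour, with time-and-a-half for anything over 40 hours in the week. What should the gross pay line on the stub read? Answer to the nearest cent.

$1278.90

Tue: 07:26–18:17 = 10 h 51 min
Wed: 09:31–18:49 = 9 h 18 min
Thu: 10:28–20:03 = 9 h 35 min
Fri: 07:08–17:45 = 10 h 37 min
Sat: 09:53–18:27 = 8 h 34 min
Sun: 06:43–18:30 = 11 h 47 min
Total worked: 60 h 42 min = 3642 min.
Regular 40 h 0 min = 2400 min at $18.00/h; overtime 20 h 42 min = 1242 min at $27.00/h.
Pay = (2400 × $18.00 + 1242 × $27.00) ÷ 60 = $1278.90.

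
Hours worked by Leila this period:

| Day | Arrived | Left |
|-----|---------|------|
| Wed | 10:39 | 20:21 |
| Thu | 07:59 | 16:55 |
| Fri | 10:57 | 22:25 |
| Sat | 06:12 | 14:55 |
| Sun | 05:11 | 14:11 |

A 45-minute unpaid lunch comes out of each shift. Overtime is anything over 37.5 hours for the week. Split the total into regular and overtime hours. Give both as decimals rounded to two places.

Wed: 10:39–20:21 = 9 h 42 min; less 45 min break → 8 h 57 min
Thu: 07:59–16:55 = 8 h 56 min; less 45 min break → 8 h 11 min
Fri: 10:57–22:25 = 11 h 28 min; less 45 min break → 10 h 43 min
Sat: 06:12–14:55 = 8 h 43 min; less 45 min break → 7 h 58 min
Sun: 05:11–14:11 = 9 h 0 min; less 45 min break → 8 h 15 min
Total worked: 44 h 4 min = 44.07 h.
Threshold 37.5 h → overtime 6 h 34 min, regular 37 h 30 min.

Regular 37.50 hours, overtime 6.57 hours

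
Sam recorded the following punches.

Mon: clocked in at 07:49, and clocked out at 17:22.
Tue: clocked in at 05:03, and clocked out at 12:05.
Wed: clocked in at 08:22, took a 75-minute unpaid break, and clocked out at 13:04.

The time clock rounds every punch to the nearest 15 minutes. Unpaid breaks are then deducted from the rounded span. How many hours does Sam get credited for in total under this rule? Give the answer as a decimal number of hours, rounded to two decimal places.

20.00 hours

Mon: in 07:49→07:45, out 17:22→17:15; 9 h 30 min
Tue: in 05:03→05:00, out 12:05→12:00; 7 h 0 min
Wed: in 08:22→08:15, out 13:04→13:00; 4 h 45 min − 75 min = 3 h 30 min
Total credited: 20 h 0 min.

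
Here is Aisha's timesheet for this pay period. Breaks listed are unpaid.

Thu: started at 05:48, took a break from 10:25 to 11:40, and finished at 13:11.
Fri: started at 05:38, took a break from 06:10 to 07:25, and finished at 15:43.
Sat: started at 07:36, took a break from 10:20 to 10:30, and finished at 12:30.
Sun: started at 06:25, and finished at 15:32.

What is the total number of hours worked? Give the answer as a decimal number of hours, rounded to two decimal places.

28.82 hours

Thu: 05:48–13:11 = 7 h 23 min; less 75 min break → 6 h 8 min
Fri: 05:38–15:43 = 10 h 5 min; less 75 min break → 8 h 50 min
Sat: 07:36–12:30 = 4 h 54 min; less 10 min break → 4 h 44 min
Sun: 06:25–15:32 = 9 h 7 min
Total: 6 h 8 min + 8 h 50 min + 4 h 44 min + 9 h 7 min = 28 h 49 min.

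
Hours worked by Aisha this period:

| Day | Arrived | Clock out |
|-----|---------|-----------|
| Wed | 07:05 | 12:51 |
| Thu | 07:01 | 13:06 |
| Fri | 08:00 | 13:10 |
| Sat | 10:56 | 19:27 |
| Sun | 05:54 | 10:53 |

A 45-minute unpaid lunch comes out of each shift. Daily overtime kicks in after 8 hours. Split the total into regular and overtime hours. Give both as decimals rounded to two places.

Wed: 07:05–12:51 = 5 h 46 min; less 45 min break → 5 h 1 min
Thu: 07:01–13:06 = 6 h 5 min; less 45 min break → 5 h 20 min
Fri: 08:00–13:10 = 5 h 10 min; less 45 min break → 4 h 25 min
Sat: 10:56–19:27 = 8 h 31 min; less 45 min break → 7 h 46 min
Sun: 05:54–10:53 = 4 h 59 min; less 45 min break → 4 h 14 min
Wed reg 5 h 1 min / OT 0 h 0 min; Thu reg 5 h 20 min / OT 0 h 0 min; Fri reg 4 h 25 min / OT 0 h 0 min; Sat reg 7 h 46 min / OT 0 h 0 min; Sun reg 4 h 14 min / OT 0 h 0 min.
Totals: regular 26 h 46 min, overtime 0 h 0 min.

Regular 26.77 hours, overtime 0.00 hours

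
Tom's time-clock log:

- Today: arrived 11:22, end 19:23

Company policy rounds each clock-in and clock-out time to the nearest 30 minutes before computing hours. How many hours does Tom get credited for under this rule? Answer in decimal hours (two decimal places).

8.00 hours

Today: in 11:22→11:30, out 19:23→19:30; 8 h 0 min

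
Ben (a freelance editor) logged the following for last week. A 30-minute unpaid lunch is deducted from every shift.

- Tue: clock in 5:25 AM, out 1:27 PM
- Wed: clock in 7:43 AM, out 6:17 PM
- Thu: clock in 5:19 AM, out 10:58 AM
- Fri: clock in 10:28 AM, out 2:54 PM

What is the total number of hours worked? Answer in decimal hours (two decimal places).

26.68 hours

Tue: 5:25 AM–1:27 PM = 8 h 2 min; less 30 min break → 7 h 32 min
Wed: 7:43 AM–6:17 PM = 10 h 34 min; less 30 min break → 10 h 4 min
Thu: 5:19 AM–10:58 AM = 5 h 39 min; less 30 min break → 5 h 9 min
Fri: 10:28 AM–2:54 PM = 4 h 26 min; less 30 min break → 3 h 56 min
Total: 7 h 32 min + 10 h 4 min + 5 h 9 min + 3 h 56 min = 26 h 41 min.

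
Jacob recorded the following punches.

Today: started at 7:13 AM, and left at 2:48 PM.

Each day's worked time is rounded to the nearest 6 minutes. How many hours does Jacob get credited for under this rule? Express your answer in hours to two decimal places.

7.60 hours

Today: 7:13 AM–2:48 PM = 7 h 35 min → rounds to 7 h 36 min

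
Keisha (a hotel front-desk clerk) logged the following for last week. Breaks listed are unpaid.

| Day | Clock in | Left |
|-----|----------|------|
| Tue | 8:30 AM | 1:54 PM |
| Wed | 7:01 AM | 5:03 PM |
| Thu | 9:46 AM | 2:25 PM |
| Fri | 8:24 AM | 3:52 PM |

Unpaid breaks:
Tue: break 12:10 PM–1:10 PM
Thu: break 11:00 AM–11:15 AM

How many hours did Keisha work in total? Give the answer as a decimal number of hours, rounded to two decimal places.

Tue: 8:30 AM–1:54 PM = 5 h 24 min; less 60 min break → 4 h 24 min
Wed: 7:01 AM–5:03 PM = 10 h 2 min
Thu: 9:46 AM–2:25 PM = 4 h 39 min; less 15 min break → 4 h 24 min
Fri: 8:24 AM–3:52 PM = 7 h 28 min
Total: 4 h 24 min + 10 h 2 min + 4 h 24 min + 7 h 28 min = 26 h 18 min.

26.30 hours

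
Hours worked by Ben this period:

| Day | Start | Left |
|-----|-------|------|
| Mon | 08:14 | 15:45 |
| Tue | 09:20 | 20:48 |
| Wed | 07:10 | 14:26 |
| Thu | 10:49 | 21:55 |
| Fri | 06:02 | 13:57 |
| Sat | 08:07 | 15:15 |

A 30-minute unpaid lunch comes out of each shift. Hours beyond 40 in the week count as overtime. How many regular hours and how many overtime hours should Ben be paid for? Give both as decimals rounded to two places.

Regular 40.00 hours, overtime 9.40 hours

Mon: 08:14–15:45 = 7 h 31 min; less 30 min break → 7 h 1 min
Tue: 09:20–20:48 = 11 h 28 min; less 30 min break → 10 h 58 min
Wed: 07:10–14:26 = 7 h 16 min; less 30 min break → 6 h 46 min
Thu: 10:49–21:55 = 11 h 6 min; less 30 min break → 10 h 36 min
Fri: 06:02–13:57 = 7 h 55 min; less 30 min break → 7 h 25 min
Sat: 08:07–15:15 = 7 h 8 min; less 30 min break → 6 h 38 min
Total worked: 49 h 24 min = 49.40 h.
Threshold 40 h → overtime 9 h 24 min, regular 40 h 0 min.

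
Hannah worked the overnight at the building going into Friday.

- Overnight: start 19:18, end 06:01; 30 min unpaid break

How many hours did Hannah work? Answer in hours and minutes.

10 h 13 min

Overnight: 19:18 → midnight = 4 h 42 min; midnight → 06:01 = 6 h 1 min; span 10 h 43 min; less 30 min break → 10 h 13 min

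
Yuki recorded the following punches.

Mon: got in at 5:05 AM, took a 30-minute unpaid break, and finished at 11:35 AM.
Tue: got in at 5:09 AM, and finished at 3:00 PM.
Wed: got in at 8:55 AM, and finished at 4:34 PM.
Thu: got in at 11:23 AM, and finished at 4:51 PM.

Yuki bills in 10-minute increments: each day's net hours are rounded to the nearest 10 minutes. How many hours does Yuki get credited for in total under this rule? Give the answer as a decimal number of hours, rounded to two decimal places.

29.00 hours

Mon: 5:05 AM–11:35 AM = 6 h 30 min − 30 min = 6 h 0 min → rounds to 6 h 0 min
Tue: 5:09 AM–3:00 PM = 9 h 51 min → rounds to 9 h 50 min
Wed: 8:55 AM–4:34 PM = 7 h 39 min → rounds to 7 h 40 min
Thu: 11:23 AM–4:51 PM = 5 h 28 min → rounds to 5 h 30 min
Total credited: 29 h 0 min.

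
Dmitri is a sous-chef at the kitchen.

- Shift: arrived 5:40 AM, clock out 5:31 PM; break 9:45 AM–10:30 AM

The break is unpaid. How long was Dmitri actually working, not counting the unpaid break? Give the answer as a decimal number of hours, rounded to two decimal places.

Shift: 5:40 AM–5:31 PM = 11 h 51 min; less 45 min break → 11 h 6 min

11.10 hours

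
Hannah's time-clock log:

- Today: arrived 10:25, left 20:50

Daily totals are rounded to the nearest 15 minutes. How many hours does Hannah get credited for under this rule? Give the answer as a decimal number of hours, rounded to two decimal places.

10.50 hours

Today: 10:25–20:50 = 10 h 25 min → rounds to 10 h 30 min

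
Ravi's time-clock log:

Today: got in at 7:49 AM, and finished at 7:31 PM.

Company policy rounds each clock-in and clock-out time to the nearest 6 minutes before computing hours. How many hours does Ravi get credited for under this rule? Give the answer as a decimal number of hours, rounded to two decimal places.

11.70 hours

Today: in 7:49 AM→7:48 AM, out 7:31 PM→7:30 PM; 11 h 42 min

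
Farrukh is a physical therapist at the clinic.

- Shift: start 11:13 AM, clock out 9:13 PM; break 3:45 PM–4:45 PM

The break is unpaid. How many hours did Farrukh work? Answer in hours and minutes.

9 h 0 min

Shift: 11:13 AM–9:13 PM = 10 h 0 min; less 60 min break → 9 h 0 min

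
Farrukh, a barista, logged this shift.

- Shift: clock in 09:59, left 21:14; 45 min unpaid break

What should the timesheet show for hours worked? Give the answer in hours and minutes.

Shift: 09:59–21:14 = 11 h 15 min; less 45 min break → 10 h 30 min

10 h 30 min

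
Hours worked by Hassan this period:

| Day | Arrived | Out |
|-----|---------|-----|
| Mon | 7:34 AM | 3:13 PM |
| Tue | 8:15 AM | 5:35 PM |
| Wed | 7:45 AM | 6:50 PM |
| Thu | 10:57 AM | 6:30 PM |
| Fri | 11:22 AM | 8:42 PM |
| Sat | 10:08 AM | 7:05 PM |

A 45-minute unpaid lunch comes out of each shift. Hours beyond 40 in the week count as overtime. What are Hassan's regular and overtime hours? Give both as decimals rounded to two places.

Regular 40.00 hours, overtime 9.40 hours

Mon: 7:34 AM–3:13 PM = 7 h 39 min; less 45 min break → 6 h 54 min
Tue: 8:15 AM–5:35 PM = 9 h 20 min; less 45 min break → 8 h 35 min
Wed: 7:45 AM–6:50 PM = 11 h 5 min; less 45 min break → 10 h 20 min
Thu: 10:57 AM–6:30 PM = 7 h 33 min; less 45 min break → 6 h 48 min
Fri: 11:22 AM–8:42 PM = 9 h 20 min; less 45 min break → 8 h 35 min
Sat: 10:08 AM–7:05 PM = 8 h 57 min; less 45 min break → 8 h 12 min
Total worked: 49 h 24 min = 49.40 h.
Threshold 40 h → overtime 9 h 24 min, regular 40 h 0 min.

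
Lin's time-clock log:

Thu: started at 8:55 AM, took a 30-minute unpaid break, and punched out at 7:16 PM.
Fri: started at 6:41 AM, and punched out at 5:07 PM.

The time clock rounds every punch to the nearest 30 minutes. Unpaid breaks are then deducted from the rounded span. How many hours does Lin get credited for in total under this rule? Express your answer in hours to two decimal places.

Thu: in 8:55 AM→9:00 AM, out 7:16 PM→7:30 PM; 10 h 30 min − 30 min = 10 h 0 min
Fri: in 6:41 AM→6:30 AM, out 5:07 PM→5:00 PM; 10 h 30 min
Total credited: 20 h 30 min.

20.50 hours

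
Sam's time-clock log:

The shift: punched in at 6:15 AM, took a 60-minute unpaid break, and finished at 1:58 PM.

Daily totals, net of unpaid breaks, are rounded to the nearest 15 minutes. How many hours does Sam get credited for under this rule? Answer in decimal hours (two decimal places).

6.75 hours

The shift: 6:15 AM–1:58 PM = 7 h 43 min − 60 min = 6 h 43 min → rounds to 6 h 45 min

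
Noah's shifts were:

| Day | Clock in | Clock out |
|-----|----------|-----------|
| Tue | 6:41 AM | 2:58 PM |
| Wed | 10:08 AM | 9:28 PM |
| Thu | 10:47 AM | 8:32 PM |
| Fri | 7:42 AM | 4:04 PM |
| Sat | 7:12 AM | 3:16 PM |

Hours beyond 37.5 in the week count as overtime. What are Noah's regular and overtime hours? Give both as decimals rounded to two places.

Tue: 6:41 AM–2:58 PM = 8 h 17 min
Wed: 10:08 AM–9:28 PM = 11 h 20 min
Thu: 10:47 AM–8:32 PM = 9 h 45 min
Fri: 7:42 AM–4:04 PM = 8 h 22 min
Sat: 7:12 AM–3:16 PM = 8 h 4 min
Total worked: 45 h 48 min = 45.80 h.
Threshold 37.5 h → overtime 8 h 18 min, regular 37 h 30 min.

Regular 37.50 hours, overtime 8.30 hours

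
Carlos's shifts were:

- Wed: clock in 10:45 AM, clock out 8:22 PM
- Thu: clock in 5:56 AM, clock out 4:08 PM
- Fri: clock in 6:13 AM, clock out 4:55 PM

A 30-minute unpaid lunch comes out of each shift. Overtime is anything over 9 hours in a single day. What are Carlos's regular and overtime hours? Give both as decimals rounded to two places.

Wed: 10:45 AM–8:22 PM = 9 h 37 min; less 30 min break → 9 h 7 min
Thu: 5:56 AM–4:08 PM = 10 h 12 min; less 30 min break → 9 h 42 min
Fri: 6:13 AM–4:55 PM = 10 h 42 min; less 30 min break → 10 h 12 min
Wed reg 9 h 0 min / OT 0 h 7 min; Thu reg 9 h 0 min / OT 0 h 42 min; Fri reg 9 h 0 min / OT 1 h 12 min.
Totals: regular 27 h 0 min, overtime 2 h 1 min.

Regular 27.00 hours, overtime 2.02 hours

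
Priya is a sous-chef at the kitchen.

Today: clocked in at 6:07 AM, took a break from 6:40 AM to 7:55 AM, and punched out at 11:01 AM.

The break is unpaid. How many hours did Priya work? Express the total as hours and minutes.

3 h 39 min

Today: 6:07 AM–11:01 AM = 4 h 54 min; less 75 min break → 3 h 39 min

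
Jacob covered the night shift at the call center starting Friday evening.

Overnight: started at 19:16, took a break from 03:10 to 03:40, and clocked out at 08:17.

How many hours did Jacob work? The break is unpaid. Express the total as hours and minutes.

12 h 31 min

Overnight: 19:16 → midnight = 4 h 44 min; midnight → 08:17 = 8 h 17 min; span 13 h 1 min; less 30 min break → 12 h 31 min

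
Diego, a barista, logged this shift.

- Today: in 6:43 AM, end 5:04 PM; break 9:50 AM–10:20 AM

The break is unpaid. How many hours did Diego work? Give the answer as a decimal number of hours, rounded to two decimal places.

9.85 hours

Today: 6:43 AM–5:04 PM = 10 h 21 min; less 30 min break → 9 h 51 min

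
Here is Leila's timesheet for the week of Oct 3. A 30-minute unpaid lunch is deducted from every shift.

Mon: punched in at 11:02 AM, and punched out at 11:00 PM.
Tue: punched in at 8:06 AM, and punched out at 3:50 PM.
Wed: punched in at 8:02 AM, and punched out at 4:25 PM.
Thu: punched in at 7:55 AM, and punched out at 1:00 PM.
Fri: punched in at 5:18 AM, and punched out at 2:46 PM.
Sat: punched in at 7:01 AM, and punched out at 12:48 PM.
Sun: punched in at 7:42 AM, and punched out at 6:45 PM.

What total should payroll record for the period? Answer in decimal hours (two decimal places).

55.97 hours

Mon: 11:02 AM–11:00 PM = 11 h 58 min; less 30 min break → 11 h 28 min
Tue: 8:06 AM–3:50 PM = 7 h 44 min; less 30 min break → 7 h 14 min
Wed: 8:02 AM–4:25 PM = 8 h 23 min; less 30 min break → 7 h 53 min
Thu: 7:55 AM–1:00 PM = 5 h 5 min; less 30 min break → 4 h 35 min
Fri: 5:18 AM–2:46 PM = 9 h 28 min; less 30 min break → 8 h 58 min
Sat: 7:01 AM–12:48 PM = 5 h 47 min; less 30 min break → 5 h 17 min
Sun: 7:42 AM–6:45 PM = 11 h 3 min; less 30 min break → 10 h 33 min
Total: 11 h 28 min + 7 h 14 min + 7 h 53 min + 4 h 35 min + 8 h 58 min + 5 h 17 min + 10 h 33 min = 55 h 58 min.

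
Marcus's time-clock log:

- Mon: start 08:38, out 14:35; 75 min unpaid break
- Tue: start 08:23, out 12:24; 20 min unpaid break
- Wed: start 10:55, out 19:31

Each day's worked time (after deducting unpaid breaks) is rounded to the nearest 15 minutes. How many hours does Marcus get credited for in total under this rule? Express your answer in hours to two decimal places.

Mon: 08:38–14:35 = 5 h 57 min − 75 min = 4 h 42 min → rounds to 4 h 45 min
Tue: 08:23–12:24 = 4 h 1 min − 20 min = 3 h 41 min → rounds to 3 h 45 min
Wed: 10:55–19:31 = 8 h 36 min → rounds to 8 h 30 min
Total credited: 17 h 0 min.

17.00 hours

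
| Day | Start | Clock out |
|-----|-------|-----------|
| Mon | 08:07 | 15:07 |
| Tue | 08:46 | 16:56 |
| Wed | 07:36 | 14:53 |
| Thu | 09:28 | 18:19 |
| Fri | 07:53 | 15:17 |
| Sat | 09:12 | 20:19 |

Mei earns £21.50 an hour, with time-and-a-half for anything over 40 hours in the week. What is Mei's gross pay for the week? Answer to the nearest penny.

£1176.59

Mon: 08:07–15:07 = 7 h 0 min
Tue: 08:46–16:56 = 8 h 10 min
Wed: 07:36–14:53 = 7 h 17 min
Thu: 09:28–18:19 = 8 h 51 min
Fri: 07:53–15:17 = 7 h 24 min
Sat: 09:12–20:19 = 11 h 7 min
Total worked: 49 h 49 min = 2989 min.
Regular 40 h 0 min = 2400 min at £21.50/h; overtime 9 h 49 min = 589 min at £32.25/h.
Pay = (2400 × £21.50 + 589 × £32.25) ÷ 60 = £1176.59.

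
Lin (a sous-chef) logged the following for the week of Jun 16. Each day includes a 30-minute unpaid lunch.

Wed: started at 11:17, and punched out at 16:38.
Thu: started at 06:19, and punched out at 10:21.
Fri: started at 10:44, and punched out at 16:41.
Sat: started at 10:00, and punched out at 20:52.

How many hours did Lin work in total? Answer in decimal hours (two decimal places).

24.20 hours

Wed: 11:17–16:38 = 5 h 21 min; less 30 min break → 4 h 51 min
Thu: 06:19–10:21 = 4 h 2 min; less 30 min break → 3 h 32 min
Fri: 10:44–16:41 = 5 h 57 min; less 30 min break → 5 h 27 min
Sat: 10:00–20:52 = 10 h 52 min; less 30 min break → 10 h 22 min
Total: 4 h 51 min + 3 h 32 min + 5 h 27 min + 10 h 22 min = 24 h 12 min.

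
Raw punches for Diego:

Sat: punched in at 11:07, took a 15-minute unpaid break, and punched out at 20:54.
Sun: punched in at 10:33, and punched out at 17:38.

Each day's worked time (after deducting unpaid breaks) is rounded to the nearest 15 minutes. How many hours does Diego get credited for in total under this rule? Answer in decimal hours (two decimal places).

Sat: 11:07–20:54 = 9 h 47 min − 15 min = 9 h 32 min → rounds to 9 h 30 min
Sun: 10:33–17:38 = 7 h 5 min → rounds to 7 h 0 min
Total credited: 16 h 30 min.

16.50 hours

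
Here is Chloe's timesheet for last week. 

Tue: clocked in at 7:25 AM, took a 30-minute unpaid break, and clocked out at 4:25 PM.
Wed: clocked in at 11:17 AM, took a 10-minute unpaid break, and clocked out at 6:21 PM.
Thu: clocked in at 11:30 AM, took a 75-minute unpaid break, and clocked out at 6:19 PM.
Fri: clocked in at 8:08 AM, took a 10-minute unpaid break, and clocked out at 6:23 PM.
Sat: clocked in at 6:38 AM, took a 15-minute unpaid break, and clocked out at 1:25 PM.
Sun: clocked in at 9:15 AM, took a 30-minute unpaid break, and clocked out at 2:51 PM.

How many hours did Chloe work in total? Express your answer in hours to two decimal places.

42.68 hours

Tue: 7:25 AM–4:25 PM = 9 h 0 min; less 30 min break → 8 h 30 min
Wed: 11:17 AM–6:21 PM = 7 h 4 min; less 10 min break → 6 h 54 min
Thu: 11:30 AM–6:19 PM = 6 h 49 min; less 75 min break → 5 h 34 min
Fri: 8:08 AM–6:23 PM = 10 h 15 min; less 10 min break → 10 h 5 min
Sat: 6:38 AM–1:25 PM = 6 h 47 min; less 15 min break → 6 h 32 min
Sun: 9:15 AM–2:51 PM = 5 h 36 min; less 30 min break → 5 h 6 min
Total: 8 h 30 min + 6 h 54 min + 5 h 34 min + 10 h 5 min + 6 h 32 min + 5 h 6 min = 42 h 41 min.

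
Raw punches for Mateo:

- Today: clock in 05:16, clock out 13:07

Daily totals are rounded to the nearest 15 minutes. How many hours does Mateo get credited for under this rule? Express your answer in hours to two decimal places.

7.75 hours

Today: 05:16–13:07 = 7 h 51 min → rounds to 7 h 45 min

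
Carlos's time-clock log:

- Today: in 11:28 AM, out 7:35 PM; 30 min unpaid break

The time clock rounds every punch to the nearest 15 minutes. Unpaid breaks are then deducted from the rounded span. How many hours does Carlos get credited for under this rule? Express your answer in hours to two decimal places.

Today: in 11:28 AM→11:30 AM, out 7:35 PM→7:30 PM; 8 h 0 min − 30 min = 7 h 30 min

7.50 hours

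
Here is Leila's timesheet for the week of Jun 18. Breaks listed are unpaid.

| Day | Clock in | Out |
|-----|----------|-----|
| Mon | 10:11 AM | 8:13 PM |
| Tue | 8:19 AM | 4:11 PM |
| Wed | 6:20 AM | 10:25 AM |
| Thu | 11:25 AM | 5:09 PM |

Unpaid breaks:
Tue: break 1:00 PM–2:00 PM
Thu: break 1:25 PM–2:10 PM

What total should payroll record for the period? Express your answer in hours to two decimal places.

25.97 hours

Mon: 10:11 AM–8:13 PM = 10 h 2 min
Tue: 8:19 AM–4:11 PM = 7 h 52 min; less 60 min break → 6 h 52 min
Wed: 6:20 AM–10:25 AM = 4 h 5 min
Thu: 11:25 AM–5:09 PM = 5 h 44 min; less 45 min break → 4 h 59 min
Total: 10 h 2 min + 6 h 52 min + 4 h 5 min + 4 h 59 min = 25 h 58 min.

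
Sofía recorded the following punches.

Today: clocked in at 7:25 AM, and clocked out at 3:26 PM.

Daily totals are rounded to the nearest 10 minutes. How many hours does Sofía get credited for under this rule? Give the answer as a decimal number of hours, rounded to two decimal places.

8.00 hours

Today: 7:25 AM–3:26 PM = 8 h 1 min → rounds to 8 h 0 min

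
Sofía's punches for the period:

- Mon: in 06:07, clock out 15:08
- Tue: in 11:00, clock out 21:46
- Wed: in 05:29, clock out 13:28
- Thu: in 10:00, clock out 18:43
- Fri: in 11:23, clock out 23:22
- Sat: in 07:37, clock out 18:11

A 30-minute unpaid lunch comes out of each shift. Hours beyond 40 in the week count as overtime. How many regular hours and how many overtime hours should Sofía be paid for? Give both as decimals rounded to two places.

Regular 40.00 hours, overtime 16.03 hours

Mon: 06:07–15:08 = 9 h 1 min; less 30 min break → 8 h 31 min
Tue: 11:00–21:46 = 10 h 46 min; less 30 min break → 10 h 16 min
Wed: 05:29–13:28 = 7 h 59 min; less 30 min break → 7 h 29 min
Thu: 10:00–18:43 = 8 h 43 min; less 30 min break → 8 h 13 min
Fri: 11:23–23:22 = 11 h 59 min; less 30 min break → 11 h 29 min
Sat: 07:37–18:11 = 10 h 34 min; less 30 min break → 10 h 4 min
Total worked: 56 h 2 min = 56.03 h.
Threshold 40 h → overtime 16 h 2 min, regular 40 h 0 min.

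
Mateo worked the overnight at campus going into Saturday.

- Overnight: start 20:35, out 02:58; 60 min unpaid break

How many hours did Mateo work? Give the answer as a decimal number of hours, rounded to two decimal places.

Overnight: 20:35 → midnight = 3 h 25 min; midnight → 02:58 = 2 h 58 min; span 6 h 23 min; less 60 min break → 5 h 23 min

5.38 hours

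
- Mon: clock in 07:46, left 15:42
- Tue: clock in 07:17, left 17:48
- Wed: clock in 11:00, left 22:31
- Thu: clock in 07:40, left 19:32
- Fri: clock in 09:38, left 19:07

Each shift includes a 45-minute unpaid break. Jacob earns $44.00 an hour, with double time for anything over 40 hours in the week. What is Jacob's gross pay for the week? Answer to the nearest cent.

$2425.87

Mon: 07:46–15:42 = 7 h 56 min; less 45 min break → 7 h 11 min
Tue: 07:17–17:48 = 10 h 31 min; less 45 min break → 9 h 46 min
Wed: 11:00–22:31 = 11 h 31 min; less 45 min break → 10 h 46 min
Thu: 07:40–19:32 = 11 h 52 min; less 45 min break → 11 h 7 min
Fri: 09:38–19:07 = 9 h 29 min; less 45 min break → 8 h 44 min
Total worked: 47 h 34 min = 2854 min.
Regular 40 h 0 min = 2400 min at $44.00/h; overtime 7 h 34 min = 454 min at $88.00/h.
Pay = (2400 × $44.00 + 454 × $88.00) ÷ 60 = $2425.87.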